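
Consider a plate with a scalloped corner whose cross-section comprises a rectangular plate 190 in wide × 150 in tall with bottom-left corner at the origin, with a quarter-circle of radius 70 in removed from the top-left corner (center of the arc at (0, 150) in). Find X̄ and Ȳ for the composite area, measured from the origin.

plate: A = 190 × 150 = 28500.00, centroid at (95.00, 75.00).
removed quarter-circle: A = −¼π·70² = -3848.45, centroid at (29.71, 120.29).
ΣA = 24651.55 in²
ΣAX̄ = (28500.00)(95.00) + (-3848.45)(29.71) = 2593166.67 in³
ΣAȲ = (28500.00)(75.00) + (-3848.45)(120.29) = 1674565.68 in³
X̄ = 2593166.67 / 24651.55 = 105.19 in
Ȳ = 1674565.68 / 24651.55 = 67.93 in

X̄ = 105.19 in, Ȳ = 67.93 in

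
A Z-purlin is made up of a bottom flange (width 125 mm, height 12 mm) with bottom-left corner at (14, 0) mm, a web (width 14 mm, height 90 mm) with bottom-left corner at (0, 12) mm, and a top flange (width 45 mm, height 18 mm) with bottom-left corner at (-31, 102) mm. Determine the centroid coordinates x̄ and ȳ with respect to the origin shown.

Part | A | x̄ᵢ | ȳᵢ | A·x̄ᵢ | A·ȳᵢ
bottom flange | 1500.00 | 76.50 | 6.00 | 114750.00 | 9000.00
web | 1260.00 | 7.00 | 57.00 | 8820.00 | 71820.00
top flange | 810.00 | -8.50 | 111.00 | -6885.00 | 89910.00
Σ | 3570.00 |  |  | 116685.00 | 170730.00
x̄ = 116685.00 / 3570.00 = 32.68 mm
ȳ = 170730.00 / 3570.00 = 47.82 mm

x̄ = 32.68 mm, ȳ = 47.82 mm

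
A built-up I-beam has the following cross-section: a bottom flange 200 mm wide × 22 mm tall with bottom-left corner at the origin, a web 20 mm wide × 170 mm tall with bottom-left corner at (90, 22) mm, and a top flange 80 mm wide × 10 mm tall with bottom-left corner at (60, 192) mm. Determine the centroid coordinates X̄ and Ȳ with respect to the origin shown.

X̄ = 100.00 mm, Ȳ = 66.26 mm

bottom flange: A = 200 × 22 = 4400.00, centroid at (100.00, 11.00).
web: A = 20 × 170 = 3400.00, centroid at (100.00, 107.00).
top flange: A = 80 × 10 = 800.00, centroid at (100.00, 197.00).
ΣA = 8600.00 mm², ΣAX̄ = 860000.00 mm³, ΣAȲ = 569800.00 mm³.
X̄ = 860000.00/8600.00 = 100.00 mm; Ȳ = 569800.00/8600.00 = 66.26 mm.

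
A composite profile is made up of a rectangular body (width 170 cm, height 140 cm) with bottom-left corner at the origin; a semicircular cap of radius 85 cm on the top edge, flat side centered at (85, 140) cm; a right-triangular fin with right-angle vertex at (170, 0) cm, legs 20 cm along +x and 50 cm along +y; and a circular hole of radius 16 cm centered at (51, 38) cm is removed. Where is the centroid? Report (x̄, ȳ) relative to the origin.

x̄ = 87.10 cm, ȳ = 104.52 cm

rectangular body: A = 170 × 140 = 23800.00, centroid at (85.00, 70.00).
semicircular top: A = ½π·85² = 11349.00, centroid at (85.00, 176.08).
triangular fin: A = ½·20·50 = 500.00, centroid at (176.67, 16.67).
hole: A = −π·16² = -804.25, centroid at (51.00, 38.00).
ΣA = 34844.76 cm², ΣAx̄ = 3034981.99 cm³, ΣAȳ = 3642049.07 cm³.
x̄ = 3034981.99/34844.76 = 87.10 cm; ȳ = 3642049.07/34844.76 = 104.52 cm.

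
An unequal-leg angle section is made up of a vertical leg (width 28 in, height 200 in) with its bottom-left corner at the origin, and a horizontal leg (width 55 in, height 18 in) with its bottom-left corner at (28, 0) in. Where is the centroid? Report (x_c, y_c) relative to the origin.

x_c = 20.23 in, y_c = 86.33 in

Part | A | x̄ᵢ | ȳᵢ | A·x̄ᵢ | A·ȳᵢ
vertical leg | 5600.00 | 14.00 | 100.00 | 78400.00 | 560000.00
horizontal leg | 990.00 | 55.50 | 9.00 | 54945.00 | 8910.00
Σ | 6590.00 |  |  | 133345.00 | 568910.00
x_c = 133345.00 / 6590.00 = 20.23 in
y_c = 568910.00 / 6590.00 = 86.33 in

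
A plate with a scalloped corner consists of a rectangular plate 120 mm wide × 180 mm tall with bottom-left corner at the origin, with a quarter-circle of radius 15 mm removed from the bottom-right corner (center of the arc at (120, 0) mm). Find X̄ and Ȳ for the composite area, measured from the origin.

X̄ = 59.56 mm, Ȳ = 90.69 mm

plate: A = 120 × 180 = 21600.00, centroid at (60.00, 90.00).
removed quarter-circle: A = −¼π·15² = -176.71, centroid at (113.63, 6.37).
ΣA = 21423.29 mm², ΣAX̄ = 1275919.25 mm³, ΣAȲ = 1942875.00 mm³.
X̄ = 1275919.25/21423.29 = 59.56 mm; Ȳ = 1942875.00/21423.29 = 90.69 mm.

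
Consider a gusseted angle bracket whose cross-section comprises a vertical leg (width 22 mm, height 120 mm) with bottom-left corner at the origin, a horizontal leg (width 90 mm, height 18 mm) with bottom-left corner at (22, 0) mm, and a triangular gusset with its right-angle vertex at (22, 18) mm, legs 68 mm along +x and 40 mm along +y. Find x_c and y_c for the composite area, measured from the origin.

vertical leg: A = 22 × 120 = 2640.00, centroid at (11.00, 60.00).
horizontal leg: A = 90 × 18 = 1620.00, centroid at (67.00, 9.00).
gusset: A = ½·68·40 = 1360.00, centroid at (44.67, 31.33).
ΣA = 5620.00 mm²
ΣAx_c = (2640.00)(11.00) + (1620.00)(67.00) + (1360.00)(44.67) = 198326.67 mm³
ΣAy_c = (2640.00)(60.00) + (1620.00)(9.00) + (1360.00)(31.33) = 215593.33 mm³
x_c = 198326.67 / 5620.00 = 35.29 mm
y_c = 215593.33 / 5620.00 = 38.36 mm

x_c = 35.29 mm, y_c = 38.36 mm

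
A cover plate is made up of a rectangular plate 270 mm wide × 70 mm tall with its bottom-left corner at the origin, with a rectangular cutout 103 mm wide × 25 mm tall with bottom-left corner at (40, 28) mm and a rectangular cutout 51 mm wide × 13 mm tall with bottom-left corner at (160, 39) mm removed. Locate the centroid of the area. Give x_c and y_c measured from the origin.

x_c = 140.01 mm, y_c = 33.65 mm

plate: A = 270 × 70 = 18900.00, centroid at (135.00, 35.00).
hole 1: A = −(103 × 25) = -2575.00, centroid at (91.50, 40.50).
hole 2: A = −(51 × 13) = -663.00, centroid at (185.50, 45.50).
ΣA = 15662.00 mm², ΣAx_c = 2192901.00 mm³, ΣAy_c = 527046.00 mm³.
x_c = 2192901.00/15662.00 = 140.01 mm; y_c = 527046.00/15662.00 = 33.65 mm.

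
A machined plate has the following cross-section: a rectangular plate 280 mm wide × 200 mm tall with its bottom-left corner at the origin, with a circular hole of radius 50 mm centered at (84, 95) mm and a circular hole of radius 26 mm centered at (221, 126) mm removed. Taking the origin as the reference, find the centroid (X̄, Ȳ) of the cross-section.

X̄ = 145.82 mm, Ȳ = 99.65 mm

Part | A | x̄ᵢ | ȳᵢ | A·x̄ᵢ | A·ȳᵢ
plate | 56000.00 | 140.00 | 100.00 | 7840000.00 | 5600000.00
hole 1 | -7853.98 | 84.00 | 95.00 | -659734.46 | -746128.26
hole 2 | -2123.72 | 221.00 | 126.00 | -469341.38 | -267588.30
Σ | 46022.30 |  |  | 6710924.17 | 4586283.45
X̄ = 6710924.17 / 46022.30 = 145.82 mm
Ȳ = 4586283.45 / 46022.30 = 99.65 mm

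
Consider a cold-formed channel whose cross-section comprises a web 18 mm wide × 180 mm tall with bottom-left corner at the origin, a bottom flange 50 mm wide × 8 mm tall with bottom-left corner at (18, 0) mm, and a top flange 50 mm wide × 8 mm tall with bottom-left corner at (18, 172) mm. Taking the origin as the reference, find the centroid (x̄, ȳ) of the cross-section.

Part | A | x̄ᵢ | ȳᵢ | A·x̄ᵢ | A·ȳᵢ
web | 3240.00 | 9.00 | 90.00 | 29160.00 | 291600.00
bottom flange | 400.00 | 43.00 | 4.00 | 17200.00 | 1600.00
top flange | 400.00 | 43.00 | 176.00 | 17200.00 | 70400.00
Σ | 4040.00 |  |  | 63560.00 | 363600.00
x̄ = 63560.00 / 4040.00 = 15.73 mm
ȳ = 363600.00 / 4040.00 = 90.00 mm

x̄ = 15.73 mm, ȳ = 90.00 mm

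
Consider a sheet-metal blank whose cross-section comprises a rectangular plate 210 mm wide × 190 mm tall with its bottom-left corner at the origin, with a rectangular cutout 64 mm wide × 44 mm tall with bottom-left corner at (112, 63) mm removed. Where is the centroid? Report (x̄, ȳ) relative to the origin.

x̄ = 102.04 mm, ȳ = 95.76 mm

Part | A | x̄ᵢ | ȳᵢ | A·x̄ᵢ | A·ȳᵢ
plate | 39900.00 | 105.00 | 95.00 | 4189500.00 | 3790500.00
hole | -2816.00 | 144.00 | 85.00 | -405504.00 | -239360.00
Σ | 37084.00 |  |  | 3783996.00 | 3551140.00
x̄ = 3783996.00 / 37084.00 = 102.04 mm
ȳ = 3551140.00 / 37084.00 = 95.76 mm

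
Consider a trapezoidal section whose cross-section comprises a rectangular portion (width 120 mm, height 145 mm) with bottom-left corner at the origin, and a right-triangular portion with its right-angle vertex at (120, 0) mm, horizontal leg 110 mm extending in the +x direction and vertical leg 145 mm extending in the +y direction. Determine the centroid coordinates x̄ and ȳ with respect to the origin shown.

x̄ = 90.38 mm, ȳ = 64.90 mm

Part | A | x̄ᵢ | ȳᵢ | A·x̄ᵢ | A·ȳᵢ
rectangular portion | 17400.00 | 60.00 | 72.50 | 1044000.00 | 1261500.00
triangular portion | 7975.00 | 156.67 | 48.33 | 1249416.67 | 385458.33
Σ | 25375.00 |  |  | 2293416.67 | 1646958.33
x̄ = 2293416.67 / 25375.00 = 90.38 mm
ȳ = 1646958.33 / 25375.00 = 64.90 mm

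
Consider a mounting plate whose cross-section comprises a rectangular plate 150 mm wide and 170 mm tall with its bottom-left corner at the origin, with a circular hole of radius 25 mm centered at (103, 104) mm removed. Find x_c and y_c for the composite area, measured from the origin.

plate: A = 150 × 170 = 25500.00, centroid at (75.00, 85.00).
hole: A = −π·25² = -1963.50, centroid at (103.00, 104.00).
ΣA = 23536.50 mm²
ΣAx_c = (25500.00)(75.00) + (-1963.50)(103.00) = 1710259.97 mm³
ΣAy_c = (25500.00)(85.00) + (-1963.50)(104.00) = 1963296.48 mm³
x_c = 1710259.97 / 23536.50 = 72.66 mm
y_c = 1963296.48 / 23536.50 = 83.41 mm

x_c = 72.66 mm, y_c = 83.41 mm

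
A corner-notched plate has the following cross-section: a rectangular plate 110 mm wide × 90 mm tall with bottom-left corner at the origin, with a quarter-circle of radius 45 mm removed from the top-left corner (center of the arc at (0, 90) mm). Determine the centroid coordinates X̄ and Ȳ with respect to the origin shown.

Part | A | x̄ᵢ | ȳᵢ | A·x̄ᵢ | A·ȳᵢ
plate | 9900.00 | 55.00 | 45.00 | 544500.00 | 445500.00
removed quarter-circle | -1590.43 | 19.10 | 70.90 | -30375.00 | -112763.82
Σ | 8309.57 |  |  | 514125.00 | 332736.18
X̄ = 514125.00 / 8309.57 = 61.87 mm
Ȳ = 332736.18 / 8309.57 = 40.04 mm

X̄ = 61.87 mm, Ȳ = 40.04 mm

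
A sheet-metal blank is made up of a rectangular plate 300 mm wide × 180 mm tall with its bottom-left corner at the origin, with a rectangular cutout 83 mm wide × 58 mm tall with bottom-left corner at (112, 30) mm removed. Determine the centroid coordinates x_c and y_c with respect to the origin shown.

Part | A | x̄ᵢ | ȳᵢ | A·x̄ᵢ | A·ȳᵢ
plate | 54000.00 | 150.00 | 90.00 | 8100000.00 | 4860000.00
hole | -4814.00 | 153.50 | 59.00 | -738949.00 | -284026.00
Σ | 49186.00 |  |  | 7361051.00 | 4575974.00
x_c = 7361051.00 / 49186.00 = 149.66 mm
y_c = 4575974.00 / 49186.00 = 93.03 mm

x_c = 149.66 mm, y_c = 93.03 mm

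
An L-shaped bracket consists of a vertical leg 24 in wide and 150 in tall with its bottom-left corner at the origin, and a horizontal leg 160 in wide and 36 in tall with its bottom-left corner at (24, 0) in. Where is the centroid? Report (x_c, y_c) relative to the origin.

x_c = 68.62 in, y_c = 39.92 in

vertical leg: A = 24 × 150 = 3600.00, centroid at (12.00, 75.00).
horizontal leg: A = 160 × 36 = 5760.00, centroid at (104.00, 18.00).
ΣA = 9360.00 in², ΣAx_c = 642240.00 in³, ΣAy_c = 373680.00 in³.
x_c = 642240.00/9360.00 = 68.62 in; y_c = 373680.00/9360.00 = 39.92 in.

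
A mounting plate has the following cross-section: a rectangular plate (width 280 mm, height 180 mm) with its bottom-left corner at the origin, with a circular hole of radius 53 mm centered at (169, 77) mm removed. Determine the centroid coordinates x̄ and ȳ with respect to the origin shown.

plate: A = 280 × 180 = 50400.00, centroid at (140.00, 90.00).
hole: A = −π·53² = -8824.73, centroid at (169.00, 77.00).
ΣA = 41575.27 mm²
ΣAx̄ = (50400.00)(140.00) + (-8824.73)(169.00) = 5564619.99 mm³
ΣAȳ = (50400.00)(90.00) + (-8824.73)(77.00) = 3856495.50 mm³
x̄ = 5564619.99 / 41575.27 = 133.84 mm
ȳ = 3856495.50 / 41575.27 = 92.76 mm

x̄ = 133.84 mm, ȳ = 92.76 mm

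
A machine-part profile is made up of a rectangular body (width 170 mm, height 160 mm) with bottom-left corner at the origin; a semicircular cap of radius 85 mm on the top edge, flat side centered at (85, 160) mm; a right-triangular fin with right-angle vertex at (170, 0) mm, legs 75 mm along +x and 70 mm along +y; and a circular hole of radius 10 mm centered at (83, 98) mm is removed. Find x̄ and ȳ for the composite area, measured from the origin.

x̄ = 92.08 mm, ȳ = 108.46 mm

Part | A | x̄ᵢ | ȳᵢ | A·x̄ᵢ | A·ȳᵢ
rectangular body | 27200.00 | 85.00 | 80.00 | 2312000.00 | 2176000.00
semicircular top | 11349.00 | 85.00 | 196.08 | 964665.29 | 2225257.22
triangular fin | 2625.00 | 195.00 | 23.33 | 511875.00 | 61250.00
hole | -314.16 | 83.00 | 98.00 | -26075.22 | -30787.61
Σ | 40859.84 |  |  | 3762465.08 | 4431719.61
x̄ = 3762465.08 / 40859.84 = 92.08 mm
ȳ = 4431719.61 / 40859.84 = 108.46 mm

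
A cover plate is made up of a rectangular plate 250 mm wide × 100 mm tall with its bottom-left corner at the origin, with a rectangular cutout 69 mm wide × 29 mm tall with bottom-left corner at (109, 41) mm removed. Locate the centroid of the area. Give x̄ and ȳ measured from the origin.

plate: A = 250 × 100 = 25000.00, centroid at (125.00, 50.00).
hole: A = −(69 × 29) = -2001.00, centroid at (143.50, 55.50).
ΣA = 22999.00 mm², ΣAx̄ = 2837856.50 mm³, ΣAȳ = 1138944.50 mm³.
x̄ = 2837856.50/22999.00 = 123.39 mm; ȳ = 1138944.50/22999.00 = 49.52 mm.

x̄ = 123.39 mm, ȳ = 49.52 mm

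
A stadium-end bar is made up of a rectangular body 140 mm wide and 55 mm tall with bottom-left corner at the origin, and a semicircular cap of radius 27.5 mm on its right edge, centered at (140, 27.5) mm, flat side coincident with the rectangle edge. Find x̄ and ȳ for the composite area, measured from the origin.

x̄ = 80.92 mm, ȳ = 27.50 mm

Part | A | x̄ᵢ | ȳᵢ | A·x̄ᵢ | A·ȳᵢ
rectangular body | 7700.00 | 70.00 | 27.50 | 539000.00 | 211750.00
semicircular end | 1187.91 | 151.67 | 27.50 | 180172.64 | 32667.65
Σ | 8887.91 |  |  | 719172.64 | 244417.65
x̄ = 719172.64 / 8887.91 = 80.92 mm
ȳ = 244417.65 / 8887.91 = 27.50 mm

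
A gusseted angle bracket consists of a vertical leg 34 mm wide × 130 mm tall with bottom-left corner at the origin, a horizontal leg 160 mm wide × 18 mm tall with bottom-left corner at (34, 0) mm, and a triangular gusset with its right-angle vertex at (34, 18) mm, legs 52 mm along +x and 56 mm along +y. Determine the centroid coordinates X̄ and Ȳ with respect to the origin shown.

Part | A | x̄ᵢ | ȳᵢ | A·x̄ᵢ | A·ȳᵢ
vertical leg | 4420.00 | 17.00 | 65.00 | 75140.00 | 287300.00
horizontal leg | 2880.00 | 114.00 | 9.00 | 328320.00 | 25920.00
gusset | 1456.00 | 51.33 | 36.67 | 74741.33 | 53386.67
Σ | 8756.00 |  |  | 478201.33 | 366606.67
X̄ = 478201.33 / 8756.00 = 54.61 mm
Ȳ = 366606.67 / 8756.00 = 41.87 mm

X̄ = 54.61 mm, Ȳ = 41.87 mm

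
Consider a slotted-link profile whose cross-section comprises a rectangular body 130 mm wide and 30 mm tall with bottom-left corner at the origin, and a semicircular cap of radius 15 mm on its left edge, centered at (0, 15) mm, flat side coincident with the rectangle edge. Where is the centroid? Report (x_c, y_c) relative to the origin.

rectangular body: A = 130 × 30 = 3900.00, centroid at (65.00, 15.00).
semicircular end: A = ½π·15² = 353.43, centroid at (-6.37, 15.00).
ΣA = 4253.43 mm², ΣAx_c = 251250.00 mm³, ΣAy_c = 63801.44 mm³.
x_c = 251250.00/4253.43 = 59.07 mm; y_c = 63801.44/4253.43 = 15.00 mm.

x_c = 59.07 mm, y_c = 15.00 mm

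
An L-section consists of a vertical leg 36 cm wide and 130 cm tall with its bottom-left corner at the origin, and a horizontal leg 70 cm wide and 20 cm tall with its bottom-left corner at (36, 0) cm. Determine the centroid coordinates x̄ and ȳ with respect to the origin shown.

Part | A | x̄ᵢ | ȳᵢ | A·x̄ᵢ | A·ȳᵢ
vertical leg | 4680.00 | 18.00 | 65.00 | 84240.00 | 304200.00
horizontal leg | 1400.00 | 71.00 | 10.00 | 99400.00 | 14000.00
Σ | 6080.00 |  |  | 183640.00 | 318200.00
x̄ = 183640.00 / 6080.00 = 30.20 cm
ȳ = 318200.00 / 6080.00 = 52.34 cm

x̄ = 30.20 cm, ȳ = 52.34 cm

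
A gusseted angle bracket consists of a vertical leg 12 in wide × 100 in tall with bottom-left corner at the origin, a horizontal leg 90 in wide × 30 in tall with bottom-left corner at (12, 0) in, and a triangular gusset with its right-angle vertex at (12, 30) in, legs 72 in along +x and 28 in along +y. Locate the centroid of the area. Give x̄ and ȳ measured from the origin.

vertical leg: A = 12 × 100 = 1200.00, centroid at (6.00, 50.00).
horizontal leg: A = 90 × 30 = 2700.00, centroid at (57.00, 15.00).
gusset: A = ½·72·28 = 1008.00, centroid at (36.00, 39.33).
ΣA = 4908.00 in²
ΣAx̄ = (1200.00)(6.00) + (2700.00)(57.00) + (1008.00)(36.00) = 197388.00 in³
ΣAȳ = (1200.00)(50.00) + (2700.00)(15.00) + (1008.00)(39.33) = 140148.00 in³
x̄ = 197388.00 / 4908.00 = 40.22 in
ȳ = 140148.00 / 4908.00 = 28.56 in

x̄ = 40.22 in, ȳ = 28.56 in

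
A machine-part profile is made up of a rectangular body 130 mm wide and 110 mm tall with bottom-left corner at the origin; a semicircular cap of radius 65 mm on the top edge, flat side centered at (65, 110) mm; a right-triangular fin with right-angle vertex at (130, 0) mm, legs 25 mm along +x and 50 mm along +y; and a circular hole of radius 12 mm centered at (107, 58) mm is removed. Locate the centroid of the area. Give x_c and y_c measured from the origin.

rectangular body: A = 130 × 110 = 14300.00, centroid at (65.00, 55.00).
semicircular top: A = ½π·65² = 6636.61, centroid at (65.00, 137.59).
triangular fin: A = ½·25·50 = 625.00, centroid at (138.33, 16.67).
hole: A = −π·12² = -452.39, centroid at (107.00, 58.00).
ΣA = 21109.23 mm², ΣAx_c = 1398932.61 mm³, ΣAy_c = 1683789.01 mm³.
x_c = 1398932.61/21109.23 = 66.27 mm; y_c = 1683789.01/21109.23 = 79.77 mm.

x_c = 66.27 mm, y_c = 79.77 mm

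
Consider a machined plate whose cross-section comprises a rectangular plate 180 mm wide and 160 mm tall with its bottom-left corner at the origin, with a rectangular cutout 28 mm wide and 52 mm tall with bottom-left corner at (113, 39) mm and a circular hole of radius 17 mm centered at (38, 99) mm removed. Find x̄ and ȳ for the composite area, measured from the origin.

plate: A = 180 × 160 = 28800.00, centroid at (90.00, 80.00).
hole 1: A = −(28 × 52) = -1456.00, centroid at (127.00, 65.00).
hole 2: A = −π·17² = -907.92, centroid at (38.00, 99.00).
ΣA = 26436.08 mm²
ΣAx̄ = (28800.00)(90.00) + (-1456.00)(127.00) + (-907.92)(38.00) = 2372587.03 mm³
ΣAȳ = (28800.00)(80.00) + (-1456.00)(65.00) + (-907.92)(99.00) = 2119475.89 mm³
x̄ = 2372587.03 / 26436.08 = 89.75 mm
ȳ = 2119475.89 / 26436.08 = 80.17 mm

x̄ = 89.75 mm, ȳ = 80.17 mm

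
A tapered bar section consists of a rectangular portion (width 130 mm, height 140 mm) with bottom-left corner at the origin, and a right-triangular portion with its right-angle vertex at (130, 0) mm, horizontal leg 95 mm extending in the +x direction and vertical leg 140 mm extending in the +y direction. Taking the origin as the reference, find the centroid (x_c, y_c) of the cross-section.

Part | A | x̄ᵢ | ȳᵢ | A·x̄ᵢ | A·ȳᵢ
rectangular portion | 18200.00 | 65.00 | 70.00 | 1183000.00 | 1274000.00
triangular portion | 6650.00 | 161.67 | 46.67 | 1075083.33 | 310333.33
Σ | 24850.00 |  |  | 2258083.33 | 1584333.33
x_c = 2258083.33 / 24850.00 = 90.87 mm
y_c = 1584333.33 / 24850.00 = 63.76 mm

x_c = 90.87 mm, y_c = 63.76 mm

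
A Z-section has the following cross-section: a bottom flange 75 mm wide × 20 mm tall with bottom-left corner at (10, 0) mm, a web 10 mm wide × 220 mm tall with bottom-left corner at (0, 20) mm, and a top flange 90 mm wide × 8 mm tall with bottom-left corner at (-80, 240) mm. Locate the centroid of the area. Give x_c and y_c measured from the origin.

bottom flange: A = 75 × 20 = 1500.00, centroid at (47.50, 10.00).
web: A = 10 × 220 = 2200.00, centroid at (5.00, 130.00).
top flange: A = 90 × 8 = 720.00, centroid at (-35.00, 244.00).
ΣA = 4420.00 mm²
ΣAx_c = (1500.00)(47.50) + (2200.00)(5.00) + (720.00)(-35.00) = 57050.00 mm³
ΣAy_c = (1500.00)(10.00) + (2200.00)(130.00) + (720.00)(244.00) = 476680.00 mm³
x_c = 57050.00 / 4420.00 = 12.91 mm
y_c = 476680.00 / 4420.00 = 107.85 mm

x_c = 12.91 mm, y_c = 107.85 mm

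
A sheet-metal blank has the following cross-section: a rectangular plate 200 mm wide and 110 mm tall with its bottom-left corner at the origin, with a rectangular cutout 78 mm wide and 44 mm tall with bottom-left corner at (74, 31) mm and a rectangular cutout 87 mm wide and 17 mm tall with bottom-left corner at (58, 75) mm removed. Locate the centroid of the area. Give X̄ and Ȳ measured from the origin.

Part | A | x̄ᵢ | ȳᵢ | A·x̄ᵢ | A·ȳᵢ
plate | 22000.00 | 100.00 | 55.00 | 2200000.00 | 1210000.00
hole 1 | -3432.00 | 113.00 | 53.00 | -387816.00 | -181896.00
hole 2 | -1479.00 | 101.50 | 83.50 | -150118.50 | -123496.50
Σ | 17089.00 |  |  | 1662065.50 | 904607.50
X̄ = 1662065.50 / 17089.00 = 97.26 mm
Ȳ = 904607.50 / 17089.00 = 52.94 mm

X̄ = 97.26 mm, Ȳ = 52.94 mm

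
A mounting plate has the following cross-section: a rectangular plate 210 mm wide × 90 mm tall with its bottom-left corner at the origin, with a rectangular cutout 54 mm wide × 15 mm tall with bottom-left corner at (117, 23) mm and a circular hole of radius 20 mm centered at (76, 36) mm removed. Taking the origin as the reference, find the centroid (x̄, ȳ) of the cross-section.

x̄ = 105.29 mm, ȳ = 46.37 mm

plate: A = 210 × 90 = 18900.00, centroid at (105.00, 45.00).
hole 1: A = −(54 × 15) = -810.00, centroid at (144.00, 30.50).
hole 2: A = −π·20² = -1256.64, centroid at (76.00, 36.00).
ΣA = 16833.36 mm², ΣAx̄ = 1772355.58 mm³, ΣAȳ = 780556.07 mm³.
x̄ = 1772355.58/16833.36 = 105.29 mm; ȳ = 780556.07/16833.36 = 46.37 mm.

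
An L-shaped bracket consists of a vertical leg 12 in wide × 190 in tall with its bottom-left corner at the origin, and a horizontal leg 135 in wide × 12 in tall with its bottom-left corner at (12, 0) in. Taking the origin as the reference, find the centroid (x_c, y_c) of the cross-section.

x_c = 36.53 in, y_c = 58.03 in

Part | A | x̄ᵢ | ȳᵢ | A·x̄ᵢ | A·ȳᵢ
vertical leg | 2280.00 | 6.00 | 95.00 | 13680.00 | 216600.00
horizontal leg | 1620.00 | 79.50 | 6.00 | 128790.00 | 9720.00
Σ | 3900.00 |  |  | 142470.00 | 226320.00
x_c = 142470.00 / 3900.00 = 36.53 in
y_c = 226320.00 / 3900.00 = 58.03 in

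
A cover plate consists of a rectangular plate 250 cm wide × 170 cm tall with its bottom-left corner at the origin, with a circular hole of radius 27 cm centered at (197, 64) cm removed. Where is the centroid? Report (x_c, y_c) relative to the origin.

x_c = 120.90 cm, y_c = 86.20 cm

Part | A | x̄ᵢ | ȳᵢ | A·x̄ᵢ | A·ȳᵢ
plate | 42500.00 | 125.00 | 85.00 | 5312500.00 | 3612500.00
hole | -2290.22 | 197.00 | 64.00 | -451173.55 | -146574.15
Σ | 40209.78 |  |  | 4861326.45 | 3465925.85
x_c = 4861326.45 / 40209.78 = 120.90 cm
y_c = 3465925.85 / 40209.78 = 86.20 cm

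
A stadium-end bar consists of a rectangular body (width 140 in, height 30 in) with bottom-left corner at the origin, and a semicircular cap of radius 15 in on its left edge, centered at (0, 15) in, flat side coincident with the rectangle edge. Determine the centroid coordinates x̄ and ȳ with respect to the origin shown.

rectangular body: A = 140 × 30 = 4200.00, centroid at (70.00, 15.00).
semicircular end: A = ½π·15² = 353.43, centroid at (-6.37, 15.00).
ΣA = 4553.43 in²
ΣAx̄ = (4200.00)(70.00) + (353.43)(-6.37) = 291750.00 in³
ΣAȳ = (4200.00)(15.00) + (353.43)(15.00) = 68301.44 in³
x̄ = 291750.00 / 4553.43 = 64.07 in
ȳ = 68301.44 / 4553.43 = 15.00 in

x̄ = 64.07 in, ȳ = 15.00 in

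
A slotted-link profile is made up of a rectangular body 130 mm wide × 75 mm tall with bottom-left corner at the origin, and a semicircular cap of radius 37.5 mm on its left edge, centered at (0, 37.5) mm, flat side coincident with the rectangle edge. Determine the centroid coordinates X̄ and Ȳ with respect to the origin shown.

X̄ = 50.05 mm, Ȳ = 37.50 mm

rectangular body: A = 130 × 75 = 9750.00, centroid at (65.00, 37.50).
semicircular end: A = ½π·37.5² = 2208.93, centroid at (-15.92, 37.50).
ΣA = 11958.93 mm²
ΣAX̄ = (9750.00)(65.00) + (2208.93)(-15.92) = 598593.75 mm³
ΣAȲ = (9750.00)(37.50) + (2208.93)(37.50) = 448459.96 mm³
X̄ = 598593.75 / 11958.93 = 50.05 mm
Ȳ = 448459.96 / 11958.93 = 37.50 mm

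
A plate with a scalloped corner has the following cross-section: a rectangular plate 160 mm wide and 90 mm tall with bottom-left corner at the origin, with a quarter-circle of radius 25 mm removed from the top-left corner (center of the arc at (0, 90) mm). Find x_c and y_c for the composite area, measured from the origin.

x_c = 82.45 mm, y_c = 43.79 mm

plate: A = 160 × 90 = 14400.00, centroid at (80.00, 45.00).
removed quarter-circle: A = −¼π·25² = -490.87, centroid at (10.61, 79.39).
ΣA = 13909.13 mm²
ΣAx_c = (14400.00)(80.00) + (-490.87)(10.61) = 1146791.67 mm³
ΣAy_c = (14400.00)(45.00) + (-490.87)(79.39) = 609029.69 mm³
x_c = 1146791.67 / 13909.13 = 82.45 mm
y_c = 609029.69 / 13909.13 = 43.79 mm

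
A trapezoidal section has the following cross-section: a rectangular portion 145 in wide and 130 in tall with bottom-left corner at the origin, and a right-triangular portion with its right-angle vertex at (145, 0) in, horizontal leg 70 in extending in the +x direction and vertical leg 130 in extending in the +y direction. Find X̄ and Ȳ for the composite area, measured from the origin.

rectangular portion: A = 145 × 130 = 18850.00, centroid at (72.50, 65.00).
triangular portion: A = ½·70·130 = 4550.00, centroid at (168.33, 43.33).
ΣA = 23400.00 in², ΣAX̄ = 2132541.67 in³, ΣAȲ = 1422416.67 in³.
X̄ = 2132541.67/23400.00 = 91.13 in; Ȳ = 1422416.67/23400.00 = 60.79 in.

X̄ = 91.13 in, Ȳ = 60.79 in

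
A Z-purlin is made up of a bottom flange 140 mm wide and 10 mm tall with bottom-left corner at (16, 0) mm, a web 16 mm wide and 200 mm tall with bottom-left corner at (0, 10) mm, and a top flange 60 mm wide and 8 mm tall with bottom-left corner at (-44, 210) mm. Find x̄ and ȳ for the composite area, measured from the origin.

x̄ = 27.42 mm, ȳ = 90.89 mm

bottom flange: A = 140 × 10 = 1400.00, centroid at (86.00, 5.00).
web: A = 16 × 200 = 3200.00, centroid at (8.00, 110.00).
top flange: A = 60 × 8 = 480.00, centroid at (-14.00, 214.00).
ΣA = 5080.00 mm²
ΣAx̄ = (1400.00)(86.00) + (3200.00)(8.00) + (480.00)(-14.00) = 139280.00 mm³
ΣAȳ = (1400.00)(5.00) + (3200.00)(110.00) + (480.00)(214.00) = 461720.00 mm³
x̄ = 139280.00 / 5080.00 = 27.42 mm
ȳ = 461720.00 / 5080.00 = 90.89 mm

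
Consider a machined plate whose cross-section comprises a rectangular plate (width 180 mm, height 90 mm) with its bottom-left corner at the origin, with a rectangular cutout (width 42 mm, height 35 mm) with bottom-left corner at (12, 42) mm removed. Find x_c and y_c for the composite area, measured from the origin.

x_c = 95.69 mm, y_c = 43.55 mm

plate: A = 180 × 90 = 16200.00, centroid at (90.00, 45.00).
hole: A = −(42 × 35) = -1470.00, centroid at (33.00, 59.50).
ΣA = 14730.00 mm², ΣAx_c = 1409490.00 mm³, ΣAy_c = 641535.00 mm³.
x_c = 1409490.00/14730.00 = 95.69 mm; y_c = 641535.00/14730.00 = 43.55 mm.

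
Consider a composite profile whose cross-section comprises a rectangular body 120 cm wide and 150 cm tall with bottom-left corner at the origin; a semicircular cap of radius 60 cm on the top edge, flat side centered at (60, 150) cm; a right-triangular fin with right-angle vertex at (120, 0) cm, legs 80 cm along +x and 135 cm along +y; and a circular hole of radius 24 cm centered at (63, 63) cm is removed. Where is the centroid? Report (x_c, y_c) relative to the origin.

rectangular body: A = 120 × 150 = 18000.00, centroid at (60.00, 75.00).
semicircular top: A = ½π·60² = 5654.87, centroid at (60.00, 175.46).
triangular fin: A = ½·80·135 = 5400.00, centroid at (146.67, 45.00).
hole: A = −π·24² = -1809.56, centroid at (63.00, 63.00).
ΣA = 27245.31 cm²
ΣAx_c = (18000.00)(60.00) + (5654.87)(60.00) + (5400.00)(146.67) + (-1809.56)(63.00) = 2097289.89 cm³
ΣAy_c = (18000.00)(75.00) + (5654.87)(175.46) + (5400.00)(45.00) + (-1809.56)(63.00) = 2471227.90 cm³
x_c = 2097289.89 / 27245.31 = 76.98 cm
y_c = 2471227.90 / 27245.31 = 90.70 cm

x_c = 76.98 cm, y_c = 90.70 cm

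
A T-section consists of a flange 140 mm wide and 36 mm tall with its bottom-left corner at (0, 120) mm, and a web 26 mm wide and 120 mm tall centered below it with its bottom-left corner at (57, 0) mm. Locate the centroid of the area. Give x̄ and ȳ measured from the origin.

x̄ = 70.00 mm, ȳ = 108.18 mm

web: A = 26 × 120 = 3120.00, centroid at (70.00, 60.00).
flange: A = 140 × 36 = 5040.00, centroid at (70.00, 138.00).
ΣA = 8160.00 mm²
ΣAx̄ = (3120.00)(70.00) + (5040.00)(70.00) = 571200.00 mm³
ΣAȳ = (3120.00)(60.00) + (5040.00)(138.00) = 882720.00 mm³
x̄ = 571200.00 / 8160.00 = 70.00 mm
ȳ = 882720.00 / 8160.00 = 108.18 mm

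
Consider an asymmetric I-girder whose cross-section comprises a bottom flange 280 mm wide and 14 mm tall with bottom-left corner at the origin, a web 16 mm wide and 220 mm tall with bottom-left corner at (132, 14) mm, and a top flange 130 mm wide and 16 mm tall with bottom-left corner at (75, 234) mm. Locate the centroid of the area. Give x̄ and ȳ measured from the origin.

bottom flange: A = 280 × 14 = 3920.00, centroid at (140.00, 7.00).
web: A = 16 × 220 = 3520.00, centroid at (140.00, 124.00).
top flange: A = 130 × 16 = 2080.00, centroid at (140.00, 242.00).
ΣA = 9520.00 mm²
ΣAx̄ = (3920.00)(140.00) + (3520.00)(140.00) + (2080.00)(140.00) = 1332800.00 mm³
ΣAȳ = (3920.00)(7.00) + (3520.00)(124.00) + (2080.00)(242.00) = 967280.00 mm³
x̄ = 1332800.00 / 9520.00 = 140.00 mm
ȳ = 967280.00 / 9520.00 = 101.61 mm

x̄ = 140.00 mm, ȳ = 101.61 mm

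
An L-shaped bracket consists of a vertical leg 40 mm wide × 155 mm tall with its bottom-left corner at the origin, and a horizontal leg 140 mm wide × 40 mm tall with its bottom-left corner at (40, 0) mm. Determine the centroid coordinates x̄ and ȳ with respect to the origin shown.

Part | A | x̄ᵢ | ȳᵢ | A·x̄ᵢ | A·ȳᵢ
vertical leg | 6200.00 | 20.00 | 77.50 | 124000.00 | 480500.00
horizontal leg | 5600.00 | 110.00 | 20.00 | 616000.00 | 112000.00
Σ | 11800.00 |  |  | 740000.00 | 592500.00
x̄ = 740000.00 / 11800.00 = 62.71 mm
ȳ = 592500.00 / 11800.00 = 50.21 mm

x̄ = 62.71 mm, ȳ = 50.21 mm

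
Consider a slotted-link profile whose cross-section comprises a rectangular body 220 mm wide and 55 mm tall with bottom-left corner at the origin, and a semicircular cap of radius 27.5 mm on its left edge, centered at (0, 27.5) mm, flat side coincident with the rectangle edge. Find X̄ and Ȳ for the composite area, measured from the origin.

X̄ = 99.12 mm, Ȳ = 27.50 mm

rectangular body: A = 220 × 55 = 12100.00, centroid at (110.00, 27.50).
semicircular end: A = ½π·27.5² = 1187.91, centroid at (-11.67, 27.50).
ΣA = 13287.91 mm²
ΣAX̄ = (12100.00)(110.00) + (1187.91)(-11.67) = 1317135.42 mm³
ΣAȲ = (12100.00)(27.50) + (1187.91)(27.50) = 365417.65 mm³
X̄ = 1317135.42 / 13287.91 = 99.12 mm
Ȳ = 365417.65 / 13287.91 = 27.50 mm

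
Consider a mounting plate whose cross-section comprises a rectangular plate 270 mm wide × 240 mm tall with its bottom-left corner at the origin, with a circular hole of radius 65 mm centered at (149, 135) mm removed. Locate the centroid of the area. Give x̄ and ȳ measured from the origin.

plate: A = 270 × 240 = 64800.00, centroid at (135.00, 120.00).
hole: A = −π·65² = -13273.23, centroid at (149.00, 135.00).
ΣA = 51526.77 mm²
ΣAx̄ = (64800.00)(135.00) + (-13273.23)(149.00) = 6770288.88 mm³
ΣAȳ = (64800.00)(120.00) + (-13273.23)(135.00) = 5984114.09 mm³
x̄ = 6770288.88 / 51526.77 = 131.39 mm
ȳ = 5984114.09 / 51526.77 = 116.14 mm

x̄ = 131.39 mm, ȳ = 116.14 mm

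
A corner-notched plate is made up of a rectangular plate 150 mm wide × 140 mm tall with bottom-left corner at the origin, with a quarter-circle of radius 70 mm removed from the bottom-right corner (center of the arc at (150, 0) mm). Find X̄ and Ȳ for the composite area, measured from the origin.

Part | A | x̄ᵢ | ȳᵢ | A·x̄ᵢ | A·ȳᵢ
plate | 21000.00 | 75.00 | 70.00 | 1575000.00 | 1470000.00
removed quarter-circle | -3848.45 | 120.29 | 29.71 | -462934.32 | -114333.33
Σ | 17151.55 |  |  | 1112065.68 | 1355666.67
X̄ = 1112065.68 / 17151.55 = 64.84 mm
Ȳ = 1355666.67 / 17151.55 = 79.04 mm

X̄ = 64.84 mm, Ȳ = 79.04 mm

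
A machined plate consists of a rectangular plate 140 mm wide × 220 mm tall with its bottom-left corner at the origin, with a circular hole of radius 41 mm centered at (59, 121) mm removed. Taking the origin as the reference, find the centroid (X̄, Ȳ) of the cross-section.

plate: A = 140 × 220 = 30800.00, centroid at (70.00, 110.00).
hole: A = −π·41² = -5281.02, centroid at (59.00, 121.00).
ΣA = 25518.98 mm², ΣAX̄ = 1844419.98 mm³, ΣAȲ = 2748996.91 mm³.
X̄ = 1844419.98/25518.98 = 72.28 mm; Ȳ = 2748996.91/25518.98 = 107.72 mm.

X̄ = 72.28 mm, Ȳ = 107.72 mm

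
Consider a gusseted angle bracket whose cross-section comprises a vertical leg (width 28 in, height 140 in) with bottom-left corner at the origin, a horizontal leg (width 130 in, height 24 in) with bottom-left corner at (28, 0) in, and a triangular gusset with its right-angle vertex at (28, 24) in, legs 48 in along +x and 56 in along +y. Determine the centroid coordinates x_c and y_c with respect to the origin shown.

vertical leg: A = 28 × 140 = 3920.00, centroid at (14.00, 70.00).
horizontal leg: A = 130 × 24 = 3120.00, centroid at (93.00, 12.00).
gusset: A = ½·48·56 = 1344.00, centroid at (44.00, 42.67).
ΣA = 8384.00 in²
ΣAx_c = (3920.00)(14.00) + (3120.00)(93.00) + (1344.00)(44.00) = 404176.00 in³
ΣAy_c = (3920.00)(70.00) + (3120.00)(12.00) + (1344.00)(42.67) = 369184.00 in³
x_c = 404176.00 / 8384.00 = 48.21 in
y_c = 369184.00 / 8384.00 = 44.03 in

x_c = 48.21 in, y_c = 44.03 in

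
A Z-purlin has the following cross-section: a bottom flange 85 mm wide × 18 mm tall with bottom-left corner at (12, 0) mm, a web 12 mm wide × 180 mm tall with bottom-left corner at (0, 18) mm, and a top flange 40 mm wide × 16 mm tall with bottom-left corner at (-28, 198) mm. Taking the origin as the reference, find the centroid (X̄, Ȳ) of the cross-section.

X̄ = 21.07 mm, Ȳ = 87.50 mm

bottom flange: A = 85 × 18 = 1530.00, centroid at (54.50, 9.00).
web: A = 12 × 180 = 2160.00, centroid at (6.00, 108.00).
top flange: A = 40 × 16 = 640.00, centroid at (-8.00, 206.00).
ΣA = 4330.00 mm²
ΣAX̄ = (1530.00)(54.50) + (2160.00)(6.00) + (640.00)(-8.00) = 91225.00 mm³
ΣAȲ = (1530.00)(9.00) + (2160.00)(108.00) + (640.00)(206.00) = 378890.00 mm³
X̄ = 91225.00 / 4330.00 = 21.07 mm
Ȳ = 378890.00 / 4330.00 = 87.50 mm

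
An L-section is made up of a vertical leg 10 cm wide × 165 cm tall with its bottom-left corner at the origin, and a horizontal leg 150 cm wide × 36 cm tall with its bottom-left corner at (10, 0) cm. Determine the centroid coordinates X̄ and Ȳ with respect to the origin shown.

X̄ = 66.28 cm, Ȳ = 33.10 cm

vertical leg: A = 10 × 165 = 1650.00, centroid at (5.00, 82.50).
horizontal leg: A = 150 × 36 = 5400.00, centroid at (85.00, 18.00).
ΣA = 7050.00 cm², ΣAX̄ = 467250.00 cm³, ΣAȲ = 233325.00 cm³.
X̄ = 467250.00/7050.00 = 66.28 cm; Ȳ = 233325.00/7050.00 = 33.10 cm.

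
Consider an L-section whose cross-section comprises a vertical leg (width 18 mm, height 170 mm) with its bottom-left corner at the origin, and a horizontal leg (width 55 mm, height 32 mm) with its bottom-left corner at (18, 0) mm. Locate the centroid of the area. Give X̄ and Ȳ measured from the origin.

X̄ = 22.33 mm, Ȳ = 59.80 mm

vertical leg: A = 18 × 170 = 3060.00, centroid at (9.00, 85.00).
horizontal leg: A = 55 × 32 = 1760.00, centroid at (45.50, 16.00).
ΣA = 4820.00 mm², ΣAX̄ = 107620.00 mm³, ΣAȲ = 288260.00 mm³.
X̄ = 107620.00/4820.00 = 22.33 mm; Ȳ = 288260.00/4820.00 = 59.80 mm.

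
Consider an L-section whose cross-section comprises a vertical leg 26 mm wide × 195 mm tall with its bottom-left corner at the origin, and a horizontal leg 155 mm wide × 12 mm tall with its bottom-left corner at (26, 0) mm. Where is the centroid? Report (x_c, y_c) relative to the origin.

x_c = 37.29 mm, y_c = 72.94 mm

vertical leg: A = 26 × 195 = 5070.00, centroid at (13.00, 97.50).
horizontal leg: A = 155 × 12 = 1860.00, centroid at (103.50, 6.00).
ΣA = 6930.00 mm²
ΣAx_c = (5070.00)(13.00) + (1860.00)(103.50) = 258420.00 mm³
ΣAy_c = (5070.00)(97.50) + (1860.00)(6.00) = 505485.00 mm³
x_c = 258420.00 / 6930.00 = 37.29 mm
y_c = 505485.00 / 6930.00 = 72.94 mm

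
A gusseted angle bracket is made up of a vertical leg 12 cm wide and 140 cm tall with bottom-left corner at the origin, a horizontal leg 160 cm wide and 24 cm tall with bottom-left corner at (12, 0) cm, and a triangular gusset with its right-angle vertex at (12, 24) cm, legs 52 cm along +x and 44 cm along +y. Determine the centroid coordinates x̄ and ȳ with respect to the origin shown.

x̄ = 59.56 cm, ȳ = 31.20 cm

Part | A | x̄ᵢ | ȳᵢ | A·x̄ᵢ | A·ȳᵢ
vertical leg | 1680.00 | 6.00 | 70.00 | 10080.00 | 117600.00
horizontal leg | 3840.00 | 92.00 | 12.00 | 353280.00 | 46080.00
gusset | 1144.00 | 29.33 | 38.67 | 33557.33 | 44234.67
Σ | 6664.00 |  |  | 396917.33 | 207914.67
x̄ = 396917.33 / 6664.00 = 59.56 cm
ȳ = 207914.67 / 6664.00 = 31.20 cm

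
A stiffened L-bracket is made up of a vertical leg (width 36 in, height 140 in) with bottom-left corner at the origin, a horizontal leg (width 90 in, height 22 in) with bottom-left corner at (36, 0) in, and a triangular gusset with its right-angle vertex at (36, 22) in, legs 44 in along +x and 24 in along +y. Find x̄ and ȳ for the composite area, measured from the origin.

x̄ = 36.81 in, ȳ = 51.72 in

vertical leg: A = 36 × 140 = 5040.00, centroid at (18.00, 70.00).
horizontal leg: A = 90 × 22 = 1980.00, centroid at (81.00, 11.00).
gusset: A = ½·44·24 = 528.00, centroid at (50.67, 30.00).
ΣA = 7548.00 in², ΣAx̄ = 277852.00 in³, ΣAȳ = 390420.00 in³.
x̄ = 277852.00/7548.00 = 36.81 in; ȳ = 390420.00/7548.00 = 51.72 in.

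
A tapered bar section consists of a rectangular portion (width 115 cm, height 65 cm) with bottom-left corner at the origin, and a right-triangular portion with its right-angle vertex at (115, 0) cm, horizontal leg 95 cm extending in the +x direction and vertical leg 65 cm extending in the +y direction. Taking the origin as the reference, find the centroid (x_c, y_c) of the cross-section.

x_c = 83.56 cm, y_c = 29.33 cm

Part | A | x̄ᵢ | ȳᵢ | A·x̄ᵢ | A·ȳᵢ
rectangular portion | 7475.00 | 57.50 | 32.50 | 429812.50 | 242937.50
triangular portion | 3087.50 | 146.67 | 21.67 | 452833.33 | 66895.83
Σ | 10562.50 |  |  | 882645.83 | 309833.33
x_c = 882645.83 / 10562.50 = 83.56 cm
y_c = 309833.33 / 10562.50 = 29.33 cm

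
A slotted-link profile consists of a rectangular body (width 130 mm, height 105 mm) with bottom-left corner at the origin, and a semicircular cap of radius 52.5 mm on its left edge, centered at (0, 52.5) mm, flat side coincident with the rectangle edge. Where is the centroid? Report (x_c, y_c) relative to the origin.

x_c = 43.98 mm, y_c = 52.50 mm

Part | A | x̄ᵢ | ȳᵢ | A·x̄ᵢ | A·ȳᵢ
rectangular body | 13650.00 | 65.00 | 52.50 | 887250.00 | 716625.00
semicircular end | 4329.51 | -22.28 | 52.50 | -96468.75 | 227299.14
Σ | 17979.51 |  |  | 790781.25 | 943924.14
x_c = 790781.25 / 17979.51 = 43.98 mm
y_c = 943924.14 / 17979.51 = 52.50 mm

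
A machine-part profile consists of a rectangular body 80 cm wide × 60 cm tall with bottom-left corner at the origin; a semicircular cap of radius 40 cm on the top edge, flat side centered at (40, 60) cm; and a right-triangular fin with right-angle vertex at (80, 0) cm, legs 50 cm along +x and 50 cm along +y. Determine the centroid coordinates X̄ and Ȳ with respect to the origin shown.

Part | A | x̄ᵢ | ȳᵢ | A·x̄ᵢ | A·ȳᵢ
rectangular body | 4800.00 | 40.00 | 30.00 | 192000.00 | 144000.00
semicircular top | 2513.27 | 40.00 | 76.98 | 100530.96 | 193463.11
triangular fin | 1250.00 | 96.67 | 16.67 | 120833.33 | 20833.33
Σ | 8563.27 |  |  | 413364.30 | 358296.45
X̄ = 413364.30 / 8563.27 = 48.27 cm
Ȳ = 358296.45 / 8563.27 = 41.84 cm

X̄ = 48.27 cm, Ȳ = 41.84 cm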